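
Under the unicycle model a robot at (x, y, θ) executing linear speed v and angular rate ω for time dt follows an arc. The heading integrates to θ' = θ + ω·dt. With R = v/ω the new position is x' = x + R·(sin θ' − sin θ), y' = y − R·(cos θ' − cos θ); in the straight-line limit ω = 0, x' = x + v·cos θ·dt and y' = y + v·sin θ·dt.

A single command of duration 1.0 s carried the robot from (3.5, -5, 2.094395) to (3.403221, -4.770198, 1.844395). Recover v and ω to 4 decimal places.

v = 0.2500, ω = -0.2500

Δθ = 1.844395 − 2.094395 = -0.250000
ω = Δθ/dt = -0.250000/1.0 = -0.2500
R = −Δy/(cos θ' − cos θ) = -1.0000
v = R·ω = -1.0000·-0.2500 = 0.2500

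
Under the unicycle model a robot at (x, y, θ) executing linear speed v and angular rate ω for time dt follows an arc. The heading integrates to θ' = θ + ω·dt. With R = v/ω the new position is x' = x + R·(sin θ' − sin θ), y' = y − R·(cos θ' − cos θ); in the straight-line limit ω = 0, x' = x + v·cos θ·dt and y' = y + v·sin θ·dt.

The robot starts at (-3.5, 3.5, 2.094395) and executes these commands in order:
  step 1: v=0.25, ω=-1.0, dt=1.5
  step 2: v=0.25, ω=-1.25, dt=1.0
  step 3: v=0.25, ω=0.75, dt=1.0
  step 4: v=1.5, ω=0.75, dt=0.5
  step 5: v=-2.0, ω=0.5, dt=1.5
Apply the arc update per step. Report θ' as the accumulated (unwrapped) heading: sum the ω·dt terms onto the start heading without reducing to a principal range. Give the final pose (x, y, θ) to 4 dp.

step 1: θ'=0.5944 (R=-0.2500) → pose (-3.4235, 3.8321, 0.5944)
step 2: θ'=-0.6556 (R=-0.2000) → pose (-3.1896, 3.8250, -0.6556)
step 3: θ'=0.0944 (R=0.3333) → pose (-2.9549, 3.7573, 0.0944)
step 4: θ'=0.4694 (R=2.0000) → pose (-2.2388, 3.9647, 0.4694)
step 5: θ'=1.2194 (R=-4.0000) → pose (-4.1849, 1.7742, 1.2194)

(-4.1849, 1.7742, 1.2194)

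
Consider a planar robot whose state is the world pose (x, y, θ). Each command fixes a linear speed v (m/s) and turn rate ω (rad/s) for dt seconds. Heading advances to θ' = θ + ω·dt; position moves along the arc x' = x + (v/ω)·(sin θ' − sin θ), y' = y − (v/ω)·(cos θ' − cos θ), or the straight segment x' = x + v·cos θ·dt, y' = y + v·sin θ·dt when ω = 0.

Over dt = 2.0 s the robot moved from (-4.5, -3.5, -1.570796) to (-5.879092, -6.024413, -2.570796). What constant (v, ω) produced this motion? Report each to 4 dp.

v = 1.5000, ω = -0.5000

Δθ = -2.570796 − -1.570796 = -1.000000
ω = Δθ/dt = -1.000000/2.0 = -0.5000
R = −Δy/(cos θ' − cos θ) = -3.0000
v = R·ω = -3.0000·-0.5000 = 1.5000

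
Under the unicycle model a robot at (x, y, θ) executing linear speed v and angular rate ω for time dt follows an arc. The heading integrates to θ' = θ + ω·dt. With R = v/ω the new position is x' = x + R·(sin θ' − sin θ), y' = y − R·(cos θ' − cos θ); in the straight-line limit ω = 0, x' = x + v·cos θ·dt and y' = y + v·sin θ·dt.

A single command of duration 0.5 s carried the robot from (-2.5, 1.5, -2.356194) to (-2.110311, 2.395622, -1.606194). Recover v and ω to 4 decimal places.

v = -2.0000, ω = 1.5000

Δθ = -1.606194 − -2.356194 = 0.750000
ω = Δθ/dt = 0.750000/0.5 = 1.5000
R = −Δy/(cos θ' − cos θ) = -1.3333
v = R·ω = -1.3333·1.5000 = -2.0000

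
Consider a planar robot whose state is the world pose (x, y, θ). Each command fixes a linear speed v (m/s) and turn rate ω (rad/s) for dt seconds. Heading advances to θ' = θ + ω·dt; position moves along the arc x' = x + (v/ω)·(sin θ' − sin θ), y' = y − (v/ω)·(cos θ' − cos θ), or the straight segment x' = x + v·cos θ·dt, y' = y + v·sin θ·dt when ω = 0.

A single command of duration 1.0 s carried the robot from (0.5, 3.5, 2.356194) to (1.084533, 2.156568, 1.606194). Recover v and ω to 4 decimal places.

v = -1.5000, ω = -0.7500

Δθ = 1.606194 − 2.356194 = -0.750000
ω = Δθ/dt = -0.750000/1.0 = -0.7500
R = −Δy/(cos θ' − cos θ) = 2.0000
v = R·ω = 2.0000·-0.7500 = -1.5000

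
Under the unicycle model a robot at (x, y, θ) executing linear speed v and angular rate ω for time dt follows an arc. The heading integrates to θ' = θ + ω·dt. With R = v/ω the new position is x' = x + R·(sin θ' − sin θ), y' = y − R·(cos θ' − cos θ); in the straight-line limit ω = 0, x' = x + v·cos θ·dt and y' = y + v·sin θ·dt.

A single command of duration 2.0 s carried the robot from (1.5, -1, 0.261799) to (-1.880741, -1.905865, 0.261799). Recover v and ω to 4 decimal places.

Δθ = 0.261799 − 0.261799 = 0.000000
ω = Δθ/dt = 0.000000/2.0 = 0.0000
ω = 0 → v = (Δx·cos θ + Δy·sin θ)/dt = -1.7500

v = -1.7500, ω = 0.0000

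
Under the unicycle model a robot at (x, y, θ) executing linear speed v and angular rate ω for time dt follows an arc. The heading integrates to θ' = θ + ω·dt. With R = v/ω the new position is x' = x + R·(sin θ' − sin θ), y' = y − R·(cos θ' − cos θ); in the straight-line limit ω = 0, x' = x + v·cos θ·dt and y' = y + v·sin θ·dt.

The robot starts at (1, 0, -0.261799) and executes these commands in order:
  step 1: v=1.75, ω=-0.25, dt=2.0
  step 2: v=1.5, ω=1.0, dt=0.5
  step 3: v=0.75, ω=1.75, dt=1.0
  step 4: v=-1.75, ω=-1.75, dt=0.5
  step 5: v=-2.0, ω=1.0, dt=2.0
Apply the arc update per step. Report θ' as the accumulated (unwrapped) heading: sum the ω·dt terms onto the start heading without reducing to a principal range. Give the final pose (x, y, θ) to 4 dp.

(4.9266, -5.7794, 2.6132)

step 1: θ'=-0.7618 (R=-7.0000) → pose (4.0198, -1.6963, -0.7618)
step 2: θ'=-0.2618 (R=1.5000) → pose (4.6669, -2.0598, -0.2618)
step 3: θ'=1.4882 (R=0.4286) → pose (5.2050, -1.6812, 1.4882)
step 4: θ'=0.6132 (R=1.0000) → pose (4.7839, -2.4165, 0.6132)
step 5: θ'=2.6132 (R=-2.0000) → pose (4.9266, -5.7794, 2.6132)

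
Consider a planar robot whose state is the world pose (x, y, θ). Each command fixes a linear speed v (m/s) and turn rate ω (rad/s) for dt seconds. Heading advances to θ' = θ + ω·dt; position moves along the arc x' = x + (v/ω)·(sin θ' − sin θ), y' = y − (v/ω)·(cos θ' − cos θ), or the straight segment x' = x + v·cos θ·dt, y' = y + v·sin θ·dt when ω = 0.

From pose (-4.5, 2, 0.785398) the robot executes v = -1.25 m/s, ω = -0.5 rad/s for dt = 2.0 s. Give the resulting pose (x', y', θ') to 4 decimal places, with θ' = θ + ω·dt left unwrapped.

(-6.8002, 1.3251, -0.2146)

θ' = 0.7854 + -0.5·2.0 = -0.2146
R = v/ω = -1.25/-0.5 = 2.5000
x' = -4.5 + 2.5000·(sin -0.2146 − sin 0.7854) = -6.8002
y' = 2 − 2.5000·(cos -0.2146 − cos 0.7854) = 1.3251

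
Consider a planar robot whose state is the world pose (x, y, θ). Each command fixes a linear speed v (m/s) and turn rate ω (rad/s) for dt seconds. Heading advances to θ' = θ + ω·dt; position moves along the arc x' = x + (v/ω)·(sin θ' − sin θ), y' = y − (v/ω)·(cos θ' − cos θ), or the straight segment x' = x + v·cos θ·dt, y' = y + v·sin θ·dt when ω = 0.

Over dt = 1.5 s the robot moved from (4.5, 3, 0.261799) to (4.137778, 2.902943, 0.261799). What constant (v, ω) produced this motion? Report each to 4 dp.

v = -0.2500, ω = 0.0000

Δθ = 0.261799 − 0.261799 = 0.000000
ω = Δθ/dt = 0.000000/1.5 = 0.0000
ω = 0 → v = (Δx·cos θ + Δy·sin θ)/dt = -0.2500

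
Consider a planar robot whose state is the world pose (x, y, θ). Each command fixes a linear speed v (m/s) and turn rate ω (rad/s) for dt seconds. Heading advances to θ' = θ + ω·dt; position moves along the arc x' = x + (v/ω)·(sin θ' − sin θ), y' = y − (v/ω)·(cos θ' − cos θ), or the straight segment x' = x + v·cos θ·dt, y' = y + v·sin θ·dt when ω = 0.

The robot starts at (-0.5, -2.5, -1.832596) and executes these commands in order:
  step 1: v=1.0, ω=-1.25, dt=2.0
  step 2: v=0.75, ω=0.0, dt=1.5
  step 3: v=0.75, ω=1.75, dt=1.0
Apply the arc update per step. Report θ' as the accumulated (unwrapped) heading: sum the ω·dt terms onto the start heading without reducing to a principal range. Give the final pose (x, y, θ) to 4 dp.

step 1: θ'=-4.3326 (R=-0.8000) → pose (-2.0157, -2.5895, -4.3326)
step 2: θ'=-4.3326 (straight) → pose (-2.4328, -1.5447, -4.3326)
step 3: θ'=-2.5826 (R=0.4286) → pose (-3.0581, -1.3402, -2.5826)

(-3.0581, -1.3402, -2.5826)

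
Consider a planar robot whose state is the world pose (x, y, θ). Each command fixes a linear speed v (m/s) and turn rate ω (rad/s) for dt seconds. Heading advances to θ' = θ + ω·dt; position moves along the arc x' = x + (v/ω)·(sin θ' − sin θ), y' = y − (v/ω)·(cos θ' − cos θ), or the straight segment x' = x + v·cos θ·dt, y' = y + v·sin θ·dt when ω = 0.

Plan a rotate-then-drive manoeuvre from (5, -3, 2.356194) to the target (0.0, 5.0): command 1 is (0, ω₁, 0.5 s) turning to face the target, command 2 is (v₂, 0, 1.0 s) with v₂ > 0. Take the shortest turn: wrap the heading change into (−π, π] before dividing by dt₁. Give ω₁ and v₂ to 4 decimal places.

heading to target = atan2(5−-3, 0−5) = 2.1294
Δθ = wrap(2.1294 − 2.3562) = -0.2268; ω₁ = Δθ/dt₁ = -0.4536
distance = √((0−5)² + (5−-3)²) = 9.4340; v₂ = distance/dt₂ = 9.4340

ω₁ = -0.4536, v₂ = 9.4340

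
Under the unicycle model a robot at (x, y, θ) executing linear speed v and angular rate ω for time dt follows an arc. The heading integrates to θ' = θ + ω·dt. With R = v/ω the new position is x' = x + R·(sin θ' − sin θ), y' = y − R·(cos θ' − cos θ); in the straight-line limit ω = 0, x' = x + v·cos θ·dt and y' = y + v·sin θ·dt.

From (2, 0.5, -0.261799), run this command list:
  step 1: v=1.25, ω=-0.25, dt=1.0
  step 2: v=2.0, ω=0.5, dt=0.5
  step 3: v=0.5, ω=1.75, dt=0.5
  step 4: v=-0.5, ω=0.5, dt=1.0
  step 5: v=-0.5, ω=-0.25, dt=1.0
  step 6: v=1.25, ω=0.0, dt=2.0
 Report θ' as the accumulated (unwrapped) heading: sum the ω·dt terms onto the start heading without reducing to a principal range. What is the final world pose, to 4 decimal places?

step 1: θ'=-0.5118 (R=-5.0000) → pose (3.1546, 0.0297, -0.5118)
step 2: θ'=-0.2618 (R=4.0000) → pose (4.0784, -0.3465, -0.2618)
step 3: θ'=0.6132 (R=0.2857) → pose (4.3167, -0.3042, 0.6132)
step 4: θ'=1.1132 (R=-1.0000) → pose (3.9951, -0.6802, 1.1132)
step 5: θ'=0.8632 (R=2.0000) → pose (3.7207, -1.0967, 0.8632)
step 6: θ'=0.8632 (straight) → pose (5.3457, 0.8031, 0.8632)

(5.3457, 0.8031, 0.8632)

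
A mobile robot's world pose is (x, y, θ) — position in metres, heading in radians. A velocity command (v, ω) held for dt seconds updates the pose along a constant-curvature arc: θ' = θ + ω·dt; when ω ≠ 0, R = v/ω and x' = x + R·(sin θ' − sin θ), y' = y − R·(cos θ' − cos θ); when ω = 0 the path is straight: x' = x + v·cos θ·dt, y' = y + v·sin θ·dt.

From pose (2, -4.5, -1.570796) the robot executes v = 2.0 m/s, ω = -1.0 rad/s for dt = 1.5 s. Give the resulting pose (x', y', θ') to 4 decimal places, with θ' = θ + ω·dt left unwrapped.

θ' = -1.5708 + -1.0·1.5 = -3.0708
R = v/ω = 2.0/-1.0 = -2.0000
x' = 2 + -2.0000·(sin -3.0708 − sin -1.5708) = 0.1415
y' = -4.5 − -2.0000·(cos -3.0708 − cos -1.5708) = -6.4950

(0.1415, -6.4950, -3.0708)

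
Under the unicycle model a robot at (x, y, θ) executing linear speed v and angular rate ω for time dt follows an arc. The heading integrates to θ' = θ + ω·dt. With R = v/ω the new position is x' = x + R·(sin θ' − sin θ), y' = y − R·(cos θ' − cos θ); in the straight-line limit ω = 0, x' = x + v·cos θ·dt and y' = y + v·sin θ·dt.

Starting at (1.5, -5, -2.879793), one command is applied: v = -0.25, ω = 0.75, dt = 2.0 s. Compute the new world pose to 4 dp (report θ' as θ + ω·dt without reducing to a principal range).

(1.7410, -4.6147, -1.3798)

θ' = -2.8798 + 0.75·2.0 = -1.3798
R = v/ω = -0.25/0.75 = -0.3333
x' = 1.5 + -0.3333·(sin -1.3798 − sin -2.8798) = 1.7410
y' = -5 − -0.3333·(cos -1.3798 − cos -2.8798) = -4.6147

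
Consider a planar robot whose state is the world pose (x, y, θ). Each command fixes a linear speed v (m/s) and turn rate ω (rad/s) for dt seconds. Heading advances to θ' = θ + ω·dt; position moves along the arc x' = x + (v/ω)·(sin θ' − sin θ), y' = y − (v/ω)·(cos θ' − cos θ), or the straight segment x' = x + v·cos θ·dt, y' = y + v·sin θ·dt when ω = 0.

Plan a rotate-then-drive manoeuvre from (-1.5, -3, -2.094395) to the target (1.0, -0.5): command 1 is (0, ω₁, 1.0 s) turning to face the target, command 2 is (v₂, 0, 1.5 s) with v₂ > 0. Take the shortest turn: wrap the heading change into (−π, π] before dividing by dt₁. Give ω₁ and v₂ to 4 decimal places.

heading to target = atan2(-0.5−-3, 1−-1.5) = 0.7854
Δθ = wrap(0.7854 − -2.0944) = 2.8798; ω₁ = Δθ/dt₁ = 2.8798
distance = √((1−-1.5)² + (-0.5−-3)²) = 3.5355; v₂ = distance/dt₂ = 2.3570

ω₁ = 2.8798, v₂ = 2.3570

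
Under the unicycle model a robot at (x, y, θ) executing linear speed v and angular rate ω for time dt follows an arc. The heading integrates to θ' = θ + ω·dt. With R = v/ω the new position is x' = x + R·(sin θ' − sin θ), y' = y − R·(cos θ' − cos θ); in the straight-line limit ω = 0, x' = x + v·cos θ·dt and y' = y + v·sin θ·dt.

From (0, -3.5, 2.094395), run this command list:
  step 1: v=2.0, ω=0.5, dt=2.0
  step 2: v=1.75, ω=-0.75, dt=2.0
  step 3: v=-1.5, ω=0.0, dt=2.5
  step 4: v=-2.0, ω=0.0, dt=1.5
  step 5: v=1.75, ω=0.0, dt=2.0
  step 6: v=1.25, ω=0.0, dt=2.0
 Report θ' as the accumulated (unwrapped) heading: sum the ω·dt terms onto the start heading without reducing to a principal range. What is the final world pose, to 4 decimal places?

(-5.4803, 0.0214, 1.5944)

step 1: θ'=3.0944 (R=4.0000) → pose (-3.2754, -1.5045, 3.0944)
step 2: θ'=1.5944 (R=-2.3333) → pose (-5.4980, 0.7712, 1.5944)
step 3: θ'=1.5944 (straight) → pose (-5.4095, -2.9777, 1.5944)
step 4: θ'=1.5944 (straight) → pose (-5.3387, -5.9769, 1.5944)
step 5: θ'=1.5944 (straight) → pose (-5.4213, -2.4779, 1.5944)
step 6: θ'=1.5944 (straight) → pose (-5.4803, 0.0214, 1.5944)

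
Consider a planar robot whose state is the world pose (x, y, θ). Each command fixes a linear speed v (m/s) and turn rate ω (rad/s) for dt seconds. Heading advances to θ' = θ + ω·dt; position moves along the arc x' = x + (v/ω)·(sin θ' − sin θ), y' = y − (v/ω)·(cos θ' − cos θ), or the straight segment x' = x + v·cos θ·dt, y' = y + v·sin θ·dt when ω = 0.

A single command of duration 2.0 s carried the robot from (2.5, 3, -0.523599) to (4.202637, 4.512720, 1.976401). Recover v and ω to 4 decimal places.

v = 1.5000, ω = 1.2500

Δθ = 1.976401 − -0.523599 = 2.500000
ω = Δθ/dt = 2.500000/2.0 = 1.2500
R = Δx/(sin θ' − sin θ) = 1.2000
v = R·ω = 1.2000·1.2500 = 1.5000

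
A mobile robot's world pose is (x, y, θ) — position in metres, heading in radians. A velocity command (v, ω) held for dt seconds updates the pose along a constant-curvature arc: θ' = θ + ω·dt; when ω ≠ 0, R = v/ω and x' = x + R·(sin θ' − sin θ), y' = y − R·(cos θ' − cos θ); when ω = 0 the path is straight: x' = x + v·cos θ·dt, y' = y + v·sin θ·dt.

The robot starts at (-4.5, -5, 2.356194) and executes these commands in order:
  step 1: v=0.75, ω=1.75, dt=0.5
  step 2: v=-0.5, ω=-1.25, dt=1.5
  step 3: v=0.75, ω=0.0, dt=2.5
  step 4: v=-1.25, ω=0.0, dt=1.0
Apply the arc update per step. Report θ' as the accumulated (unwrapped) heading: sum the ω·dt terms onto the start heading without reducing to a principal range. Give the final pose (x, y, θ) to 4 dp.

step 1: θ'=3.2312 (R=0.4286) → pose (-4.8414, -4.8762, 3.2312)
step 2: θ'=1.3562 (R=0.4000) → pose (-4.4148, -5.3598, 1.3562)
step 3: θ'=1.3562 (straight) → pose (-4.0155, -3.5278, 1.3562)
step 4: θ'=1.3562 (straight) → pose (-4.2817, -4.7491, 1.3562)

(-4.2817, -4.7491, 1.3562)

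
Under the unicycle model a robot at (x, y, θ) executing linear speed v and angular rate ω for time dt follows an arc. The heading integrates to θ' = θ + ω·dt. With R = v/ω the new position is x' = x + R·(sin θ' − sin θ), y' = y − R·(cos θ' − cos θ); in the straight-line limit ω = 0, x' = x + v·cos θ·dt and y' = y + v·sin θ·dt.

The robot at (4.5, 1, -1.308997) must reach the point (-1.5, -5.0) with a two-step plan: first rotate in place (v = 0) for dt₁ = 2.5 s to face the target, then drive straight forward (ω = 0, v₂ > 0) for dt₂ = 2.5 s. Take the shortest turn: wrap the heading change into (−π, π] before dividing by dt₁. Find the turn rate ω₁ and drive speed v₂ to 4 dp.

ω₁ = -0.4189, v₂ = 3.3941

heading to target = atan2(-5−1, -1.5−4.5) = -2.3562
Δθ = wrap(-2.3562 − -1.3090) = -1.0472; ω₁ = Δθ/dt₁ = -0.4189
distance = √((-1.5−4.5)² + (-5−1)²) = 8.4853; v₂ = distance/dt₂ = 3.3941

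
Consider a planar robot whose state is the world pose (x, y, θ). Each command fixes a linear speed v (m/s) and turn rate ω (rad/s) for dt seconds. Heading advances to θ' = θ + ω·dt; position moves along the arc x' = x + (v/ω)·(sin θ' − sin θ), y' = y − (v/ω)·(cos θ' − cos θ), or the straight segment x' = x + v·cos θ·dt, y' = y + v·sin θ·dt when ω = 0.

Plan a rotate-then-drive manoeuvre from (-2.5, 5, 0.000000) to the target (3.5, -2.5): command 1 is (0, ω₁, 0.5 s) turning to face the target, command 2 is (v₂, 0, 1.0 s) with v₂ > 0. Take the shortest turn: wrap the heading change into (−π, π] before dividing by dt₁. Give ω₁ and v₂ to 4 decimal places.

heading to target = atan2(-2.5−5, 3.5−-2.5) = -0.8961
Δθ = wrap(-0.8961 − 0.0000) = -0.8961; ω₁ = Δθ/dt₁ = -1.7921
distance = √((3.5−-2.5)² + (-2.5−5)²) = 9.6047; v₂ = distance/dt₂ = 9.6047

ω₁ = -1.7921, v₂ = 9.6047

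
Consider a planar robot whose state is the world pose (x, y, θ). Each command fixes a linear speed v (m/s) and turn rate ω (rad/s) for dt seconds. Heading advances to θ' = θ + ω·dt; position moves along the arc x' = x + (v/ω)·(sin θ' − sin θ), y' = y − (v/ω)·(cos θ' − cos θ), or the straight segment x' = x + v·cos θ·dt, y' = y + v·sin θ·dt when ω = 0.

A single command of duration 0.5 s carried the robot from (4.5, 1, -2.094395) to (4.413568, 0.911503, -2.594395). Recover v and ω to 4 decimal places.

v = 0.2500, ω = -1.0000

Δθ = -2.594395 − -2.094395 = -0.500000
ω = Δθ/dt = -0.500000/0.5 = -1.0000
R = −Δy/(cos θ' − cos θ) = -0.2500
v = R·ω = -0.2500·-1.0000 = 0.2500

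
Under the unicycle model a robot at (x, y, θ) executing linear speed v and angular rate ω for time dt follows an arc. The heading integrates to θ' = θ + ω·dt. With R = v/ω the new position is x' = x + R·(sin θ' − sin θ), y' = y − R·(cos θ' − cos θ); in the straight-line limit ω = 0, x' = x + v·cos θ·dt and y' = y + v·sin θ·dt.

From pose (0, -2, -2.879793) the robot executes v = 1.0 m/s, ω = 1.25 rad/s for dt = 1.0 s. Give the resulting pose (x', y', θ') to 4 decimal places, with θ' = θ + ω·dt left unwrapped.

(-0.5916, -2.7256, -1.6298)

θ' = -2.8798 + 1.25·1.0 = -1.6298
R = v/ω = 1.0/1.25 = 0.8000
x' = 0 + 0.8000·(sin -1.6298 − sin -2.8798) = -0.5916
y' = -2 − 0.8000·(cos -1.6298 − cos -2.8798) = -2.7256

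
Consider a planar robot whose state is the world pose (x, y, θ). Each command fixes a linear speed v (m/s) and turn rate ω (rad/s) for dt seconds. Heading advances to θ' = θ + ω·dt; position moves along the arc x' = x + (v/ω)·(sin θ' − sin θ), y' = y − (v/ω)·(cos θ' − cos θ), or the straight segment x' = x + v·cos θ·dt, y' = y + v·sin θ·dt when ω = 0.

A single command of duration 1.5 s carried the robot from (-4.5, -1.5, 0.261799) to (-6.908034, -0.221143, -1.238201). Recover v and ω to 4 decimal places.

Δθ = -1.238201 − 0.261799 = -1.500000
ω = Δθ/dt = -1.500000/1.5 = -1.0000
R = Δx/(sin θ' − sin θ) = 2.0000
v = R·ω = 2.0000·-1.0000 = -2.0000

v = -2.0000, ω = -1.0000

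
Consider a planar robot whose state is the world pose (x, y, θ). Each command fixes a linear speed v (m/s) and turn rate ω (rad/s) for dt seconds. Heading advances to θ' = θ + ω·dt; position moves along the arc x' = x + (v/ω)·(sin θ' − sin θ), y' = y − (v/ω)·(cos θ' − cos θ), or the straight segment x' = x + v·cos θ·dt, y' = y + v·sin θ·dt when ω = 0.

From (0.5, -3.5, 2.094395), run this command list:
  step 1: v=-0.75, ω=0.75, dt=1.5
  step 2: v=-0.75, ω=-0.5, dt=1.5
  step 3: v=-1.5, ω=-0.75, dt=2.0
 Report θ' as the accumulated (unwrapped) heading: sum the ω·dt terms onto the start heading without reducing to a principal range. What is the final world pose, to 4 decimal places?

(2.8981, -7.0153, 0.9694)

step 1: θ'=3.2194 (R=-1.0000) → pose (1.4437, -3.9970, 3.2194)
step 2: θ'=2.4694 (R=1.5000) → pose (2.4944, -4.3188, 2.4694)
step 3: θ'=0.9694 (R=2.0000) → pose (2.8981, -7.0153, 0.9694)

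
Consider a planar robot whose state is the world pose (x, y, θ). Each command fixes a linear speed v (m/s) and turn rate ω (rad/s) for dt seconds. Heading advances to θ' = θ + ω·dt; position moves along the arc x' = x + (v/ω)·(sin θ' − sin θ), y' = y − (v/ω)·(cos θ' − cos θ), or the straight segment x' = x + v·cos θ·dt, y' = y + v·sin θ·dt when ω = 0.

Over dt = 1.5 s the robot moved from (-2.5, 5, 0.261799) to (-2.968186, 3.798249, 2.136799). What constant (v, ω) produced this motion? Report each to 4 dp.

Δθ = 2.136799 − 0.261799 = 1.875000
ω = Δθ/dt = 1.875000/1.5 = 1.2500
R = −Δy/(cos θ' − cos θ) = -0.8000
v = R·ω = -0.8000·1.2500 = -1.0000

v = -1.0000, ω = 1.2500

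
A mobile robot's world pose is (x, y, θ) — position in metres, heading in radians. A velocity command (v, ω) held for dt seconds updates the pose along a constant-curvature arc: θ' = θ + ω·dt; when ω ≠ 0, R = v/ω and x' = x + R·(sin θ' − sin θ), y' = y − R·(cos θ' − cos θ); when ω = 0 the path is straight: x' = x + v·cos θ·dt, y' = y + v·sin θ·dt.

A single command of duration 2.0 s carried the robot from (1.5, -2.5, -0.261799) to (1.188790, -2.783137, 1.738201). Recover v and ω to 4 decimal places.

v = -0.2500, ω = 1.0000

Δθ = 1.738201 − -0.261799 = 2.000000
ω = Δθ/dt = 2.000000/2.0 = 1.0000
R = Δx/(sin θ' − sin θ) = -0.2500
v = R·ω = -0.2500·1.0000 = -0.2500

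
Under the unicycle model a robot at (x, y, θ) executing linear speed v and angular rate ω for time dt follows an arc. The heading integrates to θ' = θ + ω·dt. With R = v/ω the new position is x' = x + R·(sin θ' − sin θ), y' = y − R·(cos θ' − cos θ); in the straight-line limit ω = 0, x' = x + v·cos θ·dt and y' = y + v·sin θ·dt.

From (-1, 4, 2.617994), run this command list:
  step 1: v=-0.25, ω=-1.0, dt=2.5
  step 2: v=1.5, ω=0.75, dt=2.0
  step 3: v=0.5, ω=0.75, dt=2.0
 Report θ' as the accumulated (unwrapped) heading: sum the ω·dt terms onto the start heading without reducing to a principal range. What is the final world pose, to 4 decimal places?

(0.0166, 6.2507, 3.1180)

step 1: θ'=0.1180 (R=0.2500) → pose (-1.0956, 3.5352, 0.1180)
step 2: θ'=1.6180 (R=2.0000) → pose (0.6668, 5.6157, 1.6180)
step 3: θ'=3.1180 (R=0.6667) → pose (0.0166, 6.2507, 3.1180)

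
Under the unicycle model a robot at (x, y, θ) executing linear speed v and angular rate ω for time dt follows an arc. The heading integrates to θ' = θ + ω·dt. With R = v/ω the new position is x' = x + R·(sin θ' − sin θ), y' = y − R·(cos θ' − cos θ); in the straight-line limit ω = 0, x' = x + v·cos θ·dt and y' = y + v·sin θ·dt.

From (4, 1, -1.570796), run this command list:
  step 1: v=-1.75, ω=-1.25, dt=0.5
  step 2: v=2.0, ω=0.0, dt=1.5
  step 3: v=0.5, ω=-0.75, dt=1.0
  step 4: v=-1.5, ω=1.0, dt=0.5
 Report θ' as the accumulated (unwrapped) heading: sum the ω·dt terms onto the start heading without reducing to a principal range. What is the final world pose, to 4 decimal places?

(2.7681, -0.5576, -2.4458)

step 1: θ'=-2.1958 (R=1.4000) → pose (4.2647, 1.8191, -2.1958)
step 2: θ'=-2.1958 (straight) → pose (2.5094, -0.6138, -2.1958)
step 3: θ'=-2.9458 (R=-0.6667) → pose (2.0984, -0.8776, -2.9458)
step 4: θ'=-2.4458 (R=-1.5000) → pose (2.7681, -0.5576, -2.4458)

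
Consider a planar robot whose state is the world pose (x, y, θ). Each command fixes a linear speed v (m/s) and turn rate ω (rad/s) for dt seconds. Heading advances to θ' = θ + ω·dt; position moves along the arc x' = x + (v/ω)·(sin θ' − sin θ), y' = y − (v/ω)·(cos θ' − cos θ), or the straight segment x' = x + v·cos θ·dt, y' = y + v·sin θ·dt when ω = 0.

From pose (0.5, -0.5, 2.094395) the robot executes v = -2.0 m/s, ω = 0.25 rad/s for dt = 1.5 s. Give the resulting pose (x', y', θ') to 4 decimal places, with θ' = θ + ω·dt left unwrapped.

(2.4465, -2.7596, 2.4694)

θ' = 2.0944 + 0.25·1.5 = 2.4694
R = v/ω = -2.0/0.25 = -8.0000
x' = 0.5 + -8.0000·(sin 2.4694 − sin 2.0944) = 2.4465
y' = -0.5 − -8.0000·(cos 2.4694 − cos 2.0944) = -2.7596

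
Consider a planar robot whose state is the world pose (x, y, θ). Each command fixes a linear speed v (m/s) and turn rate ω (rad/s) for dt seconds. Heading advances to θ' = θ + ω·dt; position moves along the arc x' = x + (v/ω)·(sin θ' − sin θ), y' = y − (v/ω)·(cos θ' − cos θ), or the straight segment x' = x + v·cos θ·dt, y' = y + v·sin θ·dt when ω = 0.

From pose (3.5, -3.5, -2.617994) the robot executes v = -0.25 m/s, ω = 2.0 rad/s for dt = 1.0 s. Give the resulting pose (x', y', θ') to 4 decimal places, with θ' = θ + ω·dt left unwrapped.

θ' = -2.6180 + 2.0·1.0 = -0.6180
R = v/ω = -0.25/2.0 = -0.1250
x' = 3.5 + -0.1250·(sin -0.6180 − sin -2.6180) = 3.5099
y' = -3.5 − -0.1250·(cos -0.6180 − cos -2.6180) = -3.2899

(3.5099, -3.2899, -0.6180)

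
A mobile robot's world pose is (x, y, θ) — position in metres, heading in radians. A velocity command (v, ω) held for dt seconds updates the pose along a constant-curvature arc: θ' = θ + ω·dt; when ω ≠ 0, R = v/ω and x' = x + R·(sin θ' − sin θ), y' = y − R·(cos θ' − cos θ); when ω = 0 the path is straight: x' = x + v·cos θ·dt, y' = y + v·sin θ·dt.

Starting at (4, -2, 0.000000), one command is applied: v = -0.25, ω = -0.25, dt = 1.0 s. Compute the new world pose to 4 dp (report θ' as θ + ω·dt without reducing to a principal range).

θ' = 0.0000 + -0.25·1.0 = -0.2500
R = v/ω = -0.25/-0.25 = 1.0000
x' = 4 + 1.0000·(sin -0.2500 − sin 0.0000) = 3.7526
y' = -2 − 1.0000·(cos -0.2500 − cos 0.0000) = -1.9689

(3.7526, -1.9689, -0.2500)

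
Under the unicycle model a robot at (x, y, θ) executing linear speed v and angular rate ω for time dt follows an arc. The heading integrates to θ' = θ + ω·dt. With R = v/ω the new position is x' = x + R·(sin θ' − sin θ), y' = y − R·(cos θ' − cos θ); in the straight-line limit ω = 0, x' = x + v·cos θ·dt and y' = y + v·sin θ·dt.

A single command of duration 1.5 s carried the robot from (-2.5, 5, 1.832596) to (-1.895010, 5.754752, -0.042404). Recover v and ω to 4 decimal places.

Δθ = -0.042404 − 1.832596 = -1.875000
ω = Δθ/dt = -1.875000/1.5 = -1.2500
R = −Δy/(cos θ' − cos θ) = -0.6000
v = R·ω = -0.6000·-1.2500 = 0.7500

v = 0.7500, ω = -1.2500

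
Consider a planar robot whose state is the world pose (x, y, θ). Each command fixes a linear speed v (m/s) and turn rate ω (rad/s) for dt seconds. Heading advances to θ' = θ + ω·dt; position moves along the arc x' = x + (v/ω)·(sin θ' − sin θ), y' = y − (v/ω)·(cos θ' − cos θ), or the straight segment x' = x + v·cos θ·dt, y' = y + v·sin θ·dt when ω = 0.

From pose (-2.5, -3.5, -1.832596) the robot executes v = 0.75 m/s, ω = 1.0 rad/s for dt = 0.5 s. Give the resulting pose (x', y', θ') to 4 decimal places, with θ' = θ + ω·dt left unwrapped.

θ' = -1.8326 + 1.0·0.5 = -1.3326
R = v/ω = 0.75/1.0 = 0.7500
x' = -2.5 + 0.7500·(sin -1.3326 − sin -1.8326) = -2.5044
y' = -3.5 − 0.7500·(cos -1.3326 − cos -1.8326) = -3.8711

(-2.5044, -3.8711, -1.3326)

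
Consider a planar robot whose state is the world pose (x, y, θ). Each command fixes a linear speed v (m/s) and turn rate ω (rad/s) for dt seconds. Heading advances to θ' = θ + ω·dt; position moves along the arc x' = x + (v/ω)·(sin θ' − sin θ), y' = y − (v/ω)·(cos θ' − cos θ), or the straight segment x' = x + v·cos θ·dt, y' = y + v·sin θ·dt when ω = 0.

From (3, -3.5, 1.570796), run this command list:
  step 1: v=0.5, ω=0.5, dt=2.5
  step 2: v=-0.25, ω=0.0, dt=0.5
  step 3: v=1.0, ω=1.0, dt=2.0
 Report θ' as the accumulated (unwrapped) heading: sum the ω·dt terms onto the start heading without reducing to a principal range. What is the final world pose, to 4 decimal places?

step 1: θ'=2.8208 (R=1.0000) → pose (2.3153, -2.5510, 2.8208)
step 2: θ'=2.8208 (straight) → pose (2.4339, -2.5904, 2.8208)
step 3: θ'=4.8208 (R=1.0000) → pose (1.1245, -3.6476, 4.8208)

(1.1245, -3.6476, 4.8208)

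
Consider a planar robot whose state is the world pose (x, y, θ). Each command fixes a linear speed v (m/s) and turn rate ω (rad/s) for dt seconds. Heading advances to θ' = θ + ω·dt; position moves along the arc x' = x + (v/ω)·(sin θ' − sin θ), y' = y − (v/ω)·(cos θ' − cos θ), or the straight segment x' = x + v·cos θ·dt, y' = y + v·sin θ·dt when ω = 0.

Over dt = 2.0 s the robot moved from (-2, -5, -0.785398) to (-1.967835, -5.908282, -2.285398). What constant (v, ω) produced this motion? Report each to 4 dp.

Δθ = -2.285398 − -0.785398 = -1.500000
ω = Δθ/dt = -1.500000/2.0 = -0.7500
R = −Δy/(cos θ' − cos θ) = -0.6667
v = R·ω = -0.6667·-0.7500 = 0.5000

v = 0.5000, ω = -0.7500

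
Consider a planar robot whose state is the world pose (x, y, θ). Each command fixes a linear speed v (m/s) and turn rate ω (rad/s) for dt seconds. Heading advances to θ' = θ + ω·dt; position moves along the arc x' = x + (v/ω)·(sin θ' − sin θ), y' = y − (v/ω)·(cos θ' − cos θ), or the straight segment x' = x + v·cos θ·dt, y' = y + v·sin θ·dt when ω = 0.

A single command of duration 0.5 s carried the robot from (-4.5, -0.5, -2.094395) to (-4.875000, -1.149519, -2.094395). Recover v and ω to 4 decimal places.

v = 1.5000, ω = 0.0000

Δθ = -2.094395 − -2.094395 = 0.000000
ω = Δθ/dt = 0.000000/0.5 = 0.0000
ω = 0 → v = (Δx·cos θ + Δy·sin θ)/dt = 1.5000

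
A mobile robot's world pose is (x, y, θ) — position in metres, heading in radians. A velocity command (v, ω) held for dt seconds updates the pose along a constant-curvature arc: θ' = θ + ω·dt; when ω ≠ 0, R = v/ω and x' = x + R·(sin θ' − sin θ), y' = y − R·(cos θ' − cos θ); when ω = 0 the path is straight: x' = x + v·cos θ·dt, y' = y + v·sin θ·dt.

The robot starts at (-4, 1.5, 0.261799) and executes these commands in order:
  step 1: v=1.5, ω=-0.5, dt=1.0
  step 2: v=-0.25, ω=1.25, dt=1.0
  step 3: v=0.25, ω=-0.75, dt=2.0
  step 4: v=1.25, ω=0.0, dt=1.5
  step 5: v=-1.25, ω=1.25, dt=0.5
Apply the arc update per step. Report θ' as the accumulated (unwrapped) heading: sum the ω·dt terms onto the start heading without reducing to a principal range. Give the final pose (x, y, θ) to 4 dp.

(-1.2429, 0.7749, 0.1368)

step 1: θ'=-0.2382 (R=-3.0000) → pose (-2.5157, 1.5175, -0.2382)
step 2: θ'=1.0118 (R=-0.2000) → pose (-2.7324, 1.4292, 1.0118)
step 3: θ'=-0.4882 (R=-0.3333) → pose (-2.2935, 1.5468, -0.4882)
step 4: θ'=-0.4882 (straight) → pose (-0.6375, 0.6674, -0.4882)
step 5: θ'=0.1368 (R=-1.0000) → pose (-1.2429, 0.7749, 0.1368)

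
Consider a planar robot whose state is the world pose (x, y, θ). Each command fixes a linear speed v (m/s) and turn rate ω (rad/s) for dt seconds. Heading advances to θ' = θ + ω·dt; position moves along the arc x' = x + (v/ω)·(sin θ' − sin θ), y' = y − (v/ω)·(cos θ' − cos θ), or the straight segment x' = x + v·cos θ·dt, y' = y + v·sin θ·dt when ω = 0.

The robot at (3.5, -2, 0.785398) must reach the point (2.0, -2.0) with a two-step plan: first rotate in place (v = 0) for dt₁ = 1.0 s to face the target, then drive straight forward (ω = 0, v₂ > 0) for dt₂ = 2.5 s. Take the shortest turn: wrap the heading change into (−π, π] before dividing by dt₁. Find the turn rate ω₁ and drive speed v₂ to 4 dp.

ω₁ = 2.3562, v₂ = 0.6000

heading to target = atan2(-2−-2, 2−3.5) = 3.1416
Δθ = wrap(3.1416 − 0.7854) = 2.3562; ω₁ = Δθ/dt₁ = 2.3562
distance = √((2−3.5)² + (-2−-2)²) = 1.5000; v₂ = distance/dt₂ = 0.6000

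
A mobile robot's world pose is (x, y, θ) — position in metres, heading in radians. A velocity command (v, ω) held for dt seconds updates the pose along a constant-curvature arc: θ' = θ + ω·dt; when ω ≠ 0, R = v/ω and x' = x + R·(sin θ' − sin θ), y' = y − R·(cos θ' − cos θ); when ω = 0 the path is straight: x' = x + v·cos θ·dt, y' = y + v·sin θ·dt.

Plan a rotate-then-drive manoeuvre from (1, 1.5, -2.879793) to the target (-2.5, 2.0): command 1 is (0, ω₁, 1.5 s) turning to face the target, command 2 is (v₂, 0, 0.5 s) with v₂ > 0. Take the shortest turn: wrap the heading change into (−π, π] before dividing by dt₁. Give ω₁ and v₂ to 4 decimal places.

ω₁ = -0.2691, v₂ = 7.0711

heading to target = atan2(2−1.5, -2.5−1) = 2.9997
Δθ = wrap(2.9997 − -2.8798) = -0.4037; ω₁ = Δθ/dt₁ = -0.2691
distance = √((-2.5−1)² + (2−1.5)²) = 3.5355; v₂ = distance/dt₂ = 7.0711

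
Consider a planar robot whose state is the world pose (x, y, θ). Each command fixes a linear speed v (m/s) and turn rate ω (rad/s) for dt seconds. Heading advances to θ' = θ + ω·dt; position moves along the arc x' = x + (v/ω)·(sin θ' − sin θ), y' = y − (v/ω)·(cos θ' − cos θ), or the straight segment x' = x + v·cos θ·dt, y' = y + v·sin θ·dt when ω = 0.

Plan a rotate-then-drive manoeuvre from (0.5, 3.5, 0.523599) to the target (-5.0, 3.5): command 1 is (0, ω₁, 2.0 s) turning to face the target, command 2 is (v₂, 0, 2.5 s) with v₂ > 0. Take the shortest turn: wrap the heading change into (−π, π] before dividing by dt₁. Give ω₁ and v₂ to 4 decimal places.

heading to target = atan2(3.5−3.5, -5−0.5) = 3.1416
Δθ = wrap(3.1416 − 0.5236) = 2.6180; ω₁ = Δθ/dt₁ = 1.3090
distance = √((-5−0.5)² + (3.5−3.5)²) = 5.5000; v₂ = distance/dt₂ = 2.2000

ω₁ = 1.3090, v₂ = 2.2000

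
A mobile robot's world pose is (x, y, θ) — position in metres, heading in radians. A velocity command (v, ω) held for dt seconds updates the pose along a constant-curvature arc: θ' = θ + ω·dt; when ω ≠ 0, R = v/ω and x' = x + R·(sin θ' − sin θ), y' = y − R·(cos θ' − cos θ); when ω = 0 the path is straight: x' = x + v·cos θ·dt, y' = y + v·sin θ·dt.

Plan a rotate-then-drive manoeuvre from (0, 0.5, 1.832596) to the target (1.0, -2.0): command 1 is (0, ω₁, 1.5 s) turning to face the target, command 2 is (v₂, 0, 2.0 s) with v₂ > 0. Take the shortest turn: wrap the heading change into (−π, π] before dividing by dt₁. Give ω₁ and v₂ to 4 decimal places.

heading to target = atan2(-2−0.5, 1−0) = -1.1903
Δθ = wrap(-1.1903 − 1.8326) = -3.0229; ω₁ = Δθ/dt₁ = -2.0153
distance = √((1−0)² + (-2−0.5)²) = 2.6926; v₂ = distance/dt₂ = 1.3463

ω₁ = -2.0153, v₂ = 1.3463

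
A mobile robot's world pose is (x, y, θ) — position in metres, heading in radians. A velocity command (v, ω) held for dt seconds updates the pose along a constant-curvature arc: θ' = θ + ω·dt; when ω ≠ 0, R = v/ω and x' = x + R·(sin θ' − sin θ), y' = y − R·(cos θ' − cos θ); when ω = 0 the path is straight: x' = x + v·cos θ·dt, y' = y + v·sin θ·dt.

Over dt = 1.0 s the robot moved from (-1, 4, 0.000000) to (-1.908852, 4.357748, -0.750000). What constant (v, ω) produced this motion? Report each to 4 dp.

v = -1.0000, ω = -0.7500

Δθ = -0.750000 − 0.000000 = -0.750000
ω = Δθ/dt = -0.750000/1.0 = -0.7500
R = Δx/(sin θ' − sin θ) = 1.3333
v = R·ω = 1.3333·-0.7500 = -1.0000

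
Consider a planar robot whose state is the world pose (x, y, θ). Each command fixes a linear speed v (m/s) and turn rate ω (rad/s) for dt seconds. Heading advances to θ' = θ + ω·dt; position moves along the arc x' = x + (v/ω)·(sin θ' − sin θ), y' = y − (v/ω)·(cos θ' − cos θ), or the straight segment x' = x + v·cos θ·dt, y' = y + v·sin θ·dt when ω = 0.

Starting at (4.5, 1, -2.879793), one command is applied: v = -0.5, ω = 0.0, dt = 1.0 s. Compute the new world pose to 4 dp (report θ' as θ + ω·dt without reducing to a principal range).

θ' = -2.8798 + 0.0·1.0 = -2.8798
ω = 0 → straight: x' = 4.5 + -0.5·cos(-2.8798)·1.0 = 4.9830
y' = 1 + -0.5·sin(-2.8798)·1.0 = 1.1294

(4.9830, 1.1294, -2.8798)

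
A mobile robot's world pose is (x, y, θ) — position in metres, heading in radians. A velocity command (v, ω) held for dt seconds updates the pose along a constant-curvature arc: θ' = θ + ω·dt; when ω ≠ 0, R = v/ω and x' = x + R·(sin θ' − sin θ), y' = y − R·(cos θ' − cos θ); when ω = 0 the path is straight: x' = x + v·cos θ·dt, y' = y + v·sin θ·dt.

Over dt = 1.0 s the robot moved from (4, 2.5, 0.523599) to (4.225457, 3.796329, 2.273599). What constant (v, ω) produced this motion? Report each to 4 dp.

v = 1.5000, ω = 1.7500

Δθ = 2.273599 − 0.523599 = 1.750000
ω = Δθ/dt = 1.750000/1.0 = 1.7500
R = −Δy/(cos θ' − cos θ) = 0.8571
v = R·ω = 0.8571·1.7500 = 1.5000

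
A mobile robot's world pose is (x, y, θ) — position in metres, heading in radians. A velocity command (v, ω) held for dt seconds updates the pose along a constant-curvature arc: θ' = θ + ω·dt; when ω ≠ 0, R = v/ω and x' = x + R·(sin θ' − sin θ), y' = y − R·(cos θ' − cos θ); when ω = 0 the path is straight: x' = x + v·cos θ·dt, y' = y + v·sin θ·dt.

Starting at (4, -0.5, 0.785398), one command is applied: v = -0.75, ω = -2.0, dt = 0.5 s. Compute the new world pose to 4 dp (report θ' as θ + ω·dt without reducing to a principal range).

θ' = 0.7854 + -2.0·0.5 = -0.2146
R = v/ω = -0.75/-2.0 = 0.3750
x' = 4 + 0.3750·(sin -0.2146 − sin 0.7854) = 3.6550
y' = -0.5 − 0.3750·(cos -0.2146 − cos 0.7854) = -0.6012

(3.6550, -0.6012, -0.2146)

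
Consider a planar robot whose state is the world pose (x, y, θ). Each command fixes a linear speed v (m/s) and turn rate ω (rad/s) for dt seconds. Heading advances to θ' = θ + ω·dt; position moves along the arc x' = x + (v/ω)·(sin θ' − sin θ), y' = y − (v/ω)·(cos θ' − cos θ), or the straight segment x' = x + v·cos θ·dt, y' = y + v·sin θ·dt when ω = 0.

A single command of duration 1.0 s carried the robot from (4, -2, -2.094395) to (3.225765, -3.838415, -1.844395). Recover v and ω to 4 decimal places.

v = 2.0000, ω = 0.2500

Δθ = -1.844395 − -2.094395 = 0.250000
ω = Δθ/dt = 0.250000/1.0 = 0.2500
R = −Δy/(cos θ' − cos θ) = 8.0000
v = R·ω = 8.0000·0.2500 = 2.0000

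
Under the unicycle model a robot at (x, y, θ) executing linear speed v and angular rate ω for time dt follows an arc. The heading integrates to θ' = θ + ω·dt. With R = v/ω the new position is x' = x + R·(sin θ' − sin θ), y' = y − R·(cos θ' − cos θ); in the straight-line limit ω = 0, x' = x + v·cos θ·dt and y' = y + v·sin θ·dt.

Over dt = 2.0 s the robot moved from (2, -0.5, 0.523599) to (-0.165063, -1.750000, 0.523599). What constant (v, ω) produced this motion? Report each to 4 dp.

v = -1.2500, ω = 0.0000

Δθ = 0.523599 − 0.523599 = 0.000000
ω = Δθ/dt = 0.000000/2.0 = 0.0000
ω = 0 → v = (Δx·cos θ + Δy·sin θ)/dt = -1.2500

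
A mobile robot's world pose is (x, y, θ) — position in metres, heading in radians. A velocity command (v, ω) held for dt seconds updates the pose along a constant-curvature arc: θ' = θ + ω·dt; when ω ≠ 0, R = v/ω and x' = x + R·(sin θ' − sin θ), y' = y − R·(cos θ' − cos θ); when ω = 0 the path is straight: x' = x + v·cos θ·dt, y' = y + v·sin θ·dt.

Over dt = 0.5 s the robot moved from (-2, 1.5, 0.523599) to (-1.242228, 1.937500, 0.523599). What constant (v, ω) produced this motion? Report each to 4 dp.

v = 1.7500, ω = 0.0000

Δθ = 0.523599 − 0.523599 = 0.000000
ω = Δθ/dt = 0.000000/0.5 = 0.0000
ω = 0 → v = (Δx·cos θ + Δy·sin θ)/dt = 1.7500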